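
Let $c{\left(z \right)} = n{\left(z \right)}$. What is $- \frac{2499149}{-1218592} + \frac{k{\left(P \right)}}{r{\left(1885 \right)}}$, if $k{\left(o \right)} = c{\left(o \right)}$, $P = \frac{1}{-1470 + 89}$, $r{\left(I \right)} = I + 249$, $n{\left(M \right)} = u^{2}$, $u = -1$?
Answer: $\frac{2667201279}{1300237664} \approx 2.0513$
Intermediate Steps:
$n{\left(M \right)} = 1$ ($n{\left(M \right)} = \left(-1\right)^{2} = 1$)
$r{\left(I \right)} = 249 + I$
$P = - \frac{1}{1381}$ ($P = \frac{1}{-1381} = - \frac{1}{1381} \approx -0.00072411$)
$c{\left(z \right)} = 1$
$k{\left(o \right)} = 1$
$- \frac{2499149}{-1218592} + \frac{k{\left(P \right)}}{r{\left(1885 \right)}} = - \frac{2499149}{-1218592} + 1 \frac{1}{249 + 1885} = \left(-2499149\right) \left(- \frac{1}{1218592}\right) + 1 \cdot \frac{1}{2134} = \frac{2499149}{1218592} + 1 \cdot \frac{1}{2134} = \frac{2499149}{1218592} + \frac{1}{2134} = \frac{2667201279}{1300237664}$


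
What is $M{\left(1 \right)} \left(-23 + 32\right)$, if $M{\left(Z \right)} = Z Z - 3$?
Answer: $-18$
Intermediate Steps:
$M{\left(Z \right)} = -3 + Z^{2}$ ($M{\left(Z \right)} = Z^{2} - 3 = -3 + Z^{2}$)
$M{\left(1 \right)} \left(-23 + 32\right) = \left(-3 + 1^{2}\right) \left(-23 + 32\right) = \left(-3 + 1\right) 9 = \left(-2\right) 9 = -18$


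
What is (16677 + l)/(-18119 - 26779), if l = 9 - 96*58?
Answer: -1853/7483 ≈ -0.24763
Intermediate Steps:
l = -5559 (l = 9 - 5568 = -5559)
(16677 + l)/(-18119 - 26779) = (16677 - 5559)/(-18119 - 26779) = 11118/(-44898) = 11118*(-1/44898) = -1853/7483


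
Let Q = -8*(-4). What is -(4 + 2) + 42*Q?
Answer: 1338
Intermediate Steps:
Q = 32
-(4 + 2) + 42*Q = -(4 + 2) + 42*32 = -1*6 + 1344 = -6 + 1344 = 1338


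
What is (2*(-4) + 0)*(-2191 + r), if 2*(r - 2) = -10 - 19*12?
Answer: 18464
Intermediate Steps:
r = -117 (r = 2 + (-10 - 19*12)/2 = 2 + (-10 - 228)/2 = 2 + (1/2)*(-238) = 2 - 119 = -117)
(2*(-4) + 0)*(-2191 + r) = (2*(-4) + 0)*(-2191 - 117) = (-8 + 0)*(-2308) = -8*(-2308) = 18464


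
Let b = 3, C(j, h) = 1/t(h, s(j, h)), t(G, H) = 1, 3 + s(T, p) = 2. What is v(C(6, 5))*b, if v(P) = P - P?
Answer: 0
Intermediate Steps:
s(T, p) = -1 (s(T, p) = -3 + 2 = -1)
C(j, h) = 1 (C(j, h) = 1/1 = 1)
v(P) = 0
v(C(6, 5))*b = 0*3 = 0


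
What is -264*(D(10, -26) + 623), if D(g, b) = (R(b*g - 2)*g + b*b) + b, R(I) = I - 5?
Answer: 368808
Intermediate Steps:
R(I) = -5 + I
D(g, b) = b + b² + g*(-7 + b*g) (D(g, b) = ((-5 + (b*g - 2))*g + b*b) + b = ((-5 + (-2 + b*g))*g + b²) + b = ((-7 + b*g)*g + b²) + b = (g*(-7 + b*g) + b²) + b = (b² + g*(-7 + b*g)) + b = b + b² + g*(-7 + b*g))
-264*(D(10, -26) + 623) = -264*((-26 + (-26)² + 10*(-7 - 26*10)) + 623) = -264*((-26 + 676 + 10*(-7 - 260)) + 623) = -264*((-26 + 676 + 10*(-267)) + 623) = -264*((-26 + 676 - 2670) + 623) = -264*(-2020 + 623) = -264*(-1397) = 368808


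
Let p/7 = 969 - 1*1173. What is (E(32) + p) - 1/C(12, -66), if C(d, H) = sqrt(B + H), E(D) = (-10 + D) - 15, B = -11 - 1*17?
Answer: -1421 + I*sqrt(94)/94 ≈ -1421.0 + 0.10314*I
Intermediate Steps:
B = -28 (B = -11 - 17 = -28)
p = -1428 (p = 7*(969 - 1*1173) = 7*(969 - 1173) = 7*(-204) = -1428)
E(D) = -25 + D
C(d, H) = sqrt(-28 + H)
(E(32) + p) - 1/C(12, -66) = ((-25 + 32) - 1428) - 1/(sqrt(-28 - 66)) = (7 - 1428) - 1/(sqrt(-94)) = -1421 - 1/(I*sqrt(94)) = -1421 - (-1)*I*sqrt(94)/94 = -1421 + I*sqrt(94)/94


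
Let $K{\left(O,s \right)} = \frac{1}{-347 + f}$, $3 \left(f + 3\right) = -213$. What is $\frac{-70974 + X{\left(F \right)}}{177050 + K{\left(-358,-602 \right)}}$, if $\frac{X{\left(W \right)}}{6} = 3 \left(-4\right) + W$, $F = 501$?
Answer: $- \frac{28644840}{74538049} \approx -0.3843$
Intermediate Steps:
$X{\left(W \right)} = -72 + 6 W$ ($X{\left(W \right)} = 6 \left(3 \left(-4\right) + W\right) = 6 \left(-12 + W\right) = -72 + 6 W$)
$f = -74$ ($f = -3 + \frac{1}{3} \left(-213\right) = -3 - 71 = -74$)
$K{\left(O,s \right)} = - \frac{1}{421}$ ($K{\left(O,s \right)} = \frac{1}{-347 - 74} = \frac{1}{-421} = - \frac{1}{421}$)
$\frac{-70974 + X{\left(F \right)}}{177050 + K{\left(-358,-602 \right)}} = \frac{-70974 + \left(-72 + 6 \cdot 501\right)}{177050 - \frac{1}{421}} = \frac{-70974 + \left(-72 + 3006\right)}{\frac{74538049}{421}} = \left(-70974 + 2934\right) \frac{421}{74538049} = \left(-68040\right) \frac{421}{74538049} = - \frac{28644840}{74538049}$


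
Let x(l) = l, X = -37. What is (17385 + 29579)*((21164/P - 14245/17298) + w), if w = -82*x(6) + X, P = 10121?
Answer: -2169542520616310/87536529 ≈ -2.4784e+7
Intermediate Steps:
w = -529 (w = -82*6 - 37 = -492 - 37 = -529)
(17385 + 29579)*((21164/P - 14245/17298) + w) = (17385 + 29579)*((21164/10121 - 14245/17298) - 529) = 46964*((21164*(1/10121) - 14245*1/17298) - 529) = 46964*((21164/10121 - 14245/17298) - 529) = 46964*(221921227/175073058 - 529) = 46964*(-92391726455/175073058) = -2169542520616310/87536529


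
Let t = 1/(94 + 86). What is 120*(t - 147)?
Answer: -52918/3 ≈ -17639.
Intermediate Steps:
t = 1/180 ≈ 0.0055556
120*(t - 147) = 120*(1/180 - 147) = 120*(-26459/180) = -52918/3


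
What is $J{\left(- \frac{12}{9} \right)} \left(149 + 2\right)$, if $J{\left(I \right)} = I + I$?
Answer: $- \frac{1208}{3} \approx -402.67$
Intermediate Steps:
$J{\left(I \right)} = 2 I$
$J{\left(- \frac{12}{9} \right)} \left(149 + 2\right) = 2 \left(- \frac{12}{9}\right) \left(149 + 2\right) = 2 \left(\left(-12\right) \frac{1}{9}\right) 151 = 2 \left(- \frac{4}{3}\right) 151 = \left(- \frac{8}{3}\right) 151 = - \frac{1208}{3}$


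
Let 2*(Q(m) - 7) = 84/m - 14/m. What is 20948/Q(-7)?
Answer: 10474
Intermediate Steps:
Q(m) = 7 + 35/m (Q(m) = 7 + (84/m - 14/m)/2 = 7 + (70/m)/2 = 7 + 35/m)
20948/Q(-7) = 20948/(7 + 35/(-7)) = 20948/(7 + 35*(-⅐)) = 20948/(7 - 5) = 20948/2 = 20948*(½) = 10474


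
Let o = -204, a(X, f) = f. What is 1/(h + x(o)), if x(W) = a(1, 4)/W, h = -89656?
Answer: -51/4572457 ≈ -1.1154e-5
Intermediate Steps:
x(W) = 4/W
1/(h + x(o)) = 1/(-89656 + 4/(-204)) = 1/(-89656 + 4*(-1/204)) = 1/(-89656 - 1/51) = 1/(-4572457/51) = -51/4572457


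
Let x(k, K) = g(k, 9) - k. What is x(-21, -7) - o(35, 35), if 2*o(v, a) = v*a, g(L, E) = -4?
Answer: -1191/2 ≈ -595.50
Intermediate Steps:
x(k, K) = -4 - k
o(v, a) = a*v/2 (o(v, a) = (v*a)/2 = (a*v)/2 = a*v/2)
x(-21, -7) - o(35, 35) = (-4 - 1*(-21)) - 35*35/2 = (-4 + 21) - 1*1225/2 = 17 - 1225/2 = -1191/2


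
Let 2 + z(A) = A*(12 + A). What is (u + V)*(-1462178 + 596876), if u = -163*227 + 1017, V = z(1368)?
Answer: -1602412969908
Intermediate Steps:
z(A) = -2 + A*(12 + A)
V = 1887838 (V = -2 + 1368² + 12*1368 = -2 + 1871424 + 16416 = 1887838)
u = -35984 (u = -37001 + 1017 = -35984)
(u + V)*(-1462178 + 596876) = (-35984 + 1887838)*(-1462178 + 596876) = 1851854*(-865302) = -1602412969908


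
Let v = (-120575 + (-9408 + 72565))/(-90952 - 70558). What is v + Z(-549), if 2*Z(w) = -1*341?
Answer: -27480037/161510 ≈ -170.14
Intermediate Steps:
v = 28709/80755 (v = (-120575 + 63157)/(-161510) = -57418*(-1/161510) = 28709/80755 ≈ 0.35551)
Z(w) = -341/2 (Z(w) = (-1*341)/2 = (½)*(-341) = -341/2)
v + Z(-549) = 28709/80755 - 341/2 = -27480037/161510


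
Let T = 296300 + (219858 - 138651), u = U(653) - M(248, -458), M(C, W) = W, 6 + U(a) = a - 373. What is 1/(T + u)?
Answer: 1/378239 ≈ 2.6438e-6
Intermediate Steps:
U(a) = -379 + a (U(a) = -6 + (a - 373) = -6 + (-373 + a) = -379 + a)
u = 732 (u = (-379 + 653) - 1*(-458) = 274 + 458 = 732)
T = 377507 (T = 296300 + 81207 = 377507)
1/(T + u) = 1/(377507 + 732) = 1/378239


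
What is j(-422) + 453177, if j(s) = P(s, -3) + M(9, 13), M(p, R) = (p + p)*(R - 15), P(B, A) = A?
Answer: 453138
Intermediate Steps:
M(p, R) = 2*p*(-15 + R) (M(p, R) = (2*p)*(-15 + R) = 2*p*(-15 + R))
j(s) = -39 (j(s) = -3 + 2*9*(-15 + 13) = -3 + 2*9*(-2) = -3 - 36 = -39)
j(-422) + 453177 = -39 + 453177 = 453138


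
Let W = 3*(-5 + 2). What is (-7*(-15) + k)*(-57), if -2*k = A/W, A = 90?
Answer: -6270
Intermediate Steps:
W = -9 (W = 3*(-3) = -9)
k = 5 (k = -45/(-9) = -45*(-1)/9 = -1/2*(-10) = 5)
(-7*(-15) + k)*(-57) = (-7*(-15) + 5)*(-57) = (105 + 5)*(-57) = 110*(-57) = -6270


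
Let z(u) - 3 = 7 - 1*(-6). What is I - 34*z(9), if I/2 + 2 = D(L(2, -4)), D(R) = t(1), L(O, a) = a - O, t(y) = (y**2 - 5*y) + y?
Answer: -554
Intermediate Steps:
t(y) = y**2 - 4*y
D(R) = -3 (D(R) = 1*(-4 + 1) = 1*(-3) = -3)
z(u) = 16 (z(u) = 3 + (7 - 1*(-6)) = 3 + (7 + 6) = 3 + 13 = 16)
I = -10 (I = -4 + 2*(-3) = -4 - 6 = -10)
I - 34*z(9) = -10 - 34*16 = -10 - 544 = -554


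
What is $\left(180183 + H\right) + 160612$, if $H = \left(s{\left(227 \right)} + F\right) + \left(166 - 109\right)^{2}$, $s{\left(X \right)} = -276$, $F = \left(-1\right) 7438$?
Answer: $336330$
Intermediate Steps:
$F = -7438$
$H = -4465$ ($H = \left(-276 - 7438\right) + \left(166 - 109\right)^{2} = -7714 + 57^{2} = -7714 + 3249 = -4465$)
$\left(180183 + H\right) + 160612 = \left(180183 - 4465\right) + 160612 = 175718 + 160612 = 336330$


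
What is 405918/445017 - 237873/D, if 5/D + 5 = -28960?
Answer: 204410888327277/148339 ≈ 1.3780e+9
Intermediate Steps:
D = -1/5793 (D = 5/(-5 - 28960) = 5/(-28965) = 5*(-1/28965) = -1/5793 ≈ -0.00017262)
405918/445017 - 237873/D = 405918/445017 - 237873/(-1/5793) = 405918*(1/445017) - 237873*(-5793) = 135306/148339 + 1377998289 = 204410888327277/148339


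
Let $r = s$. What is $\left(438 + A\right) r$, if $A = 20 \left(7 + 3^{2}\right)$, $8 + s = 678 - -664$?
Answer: $1011172$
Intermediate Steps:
$s = 1334$ ($s = -8 + \left(678 - -664\right) = -8 + \left(678 + 664\right) = -8 + 1342 = 1334$)
$r = 1334$
$A = 320$ ($A = 20 \left(7 + 9\right) = 20 \cdot 16 = 320$)
$\left(438 + A\right) r = \left(438 + 320\right) 1334 = 758 \cdot 1334 = 1011172$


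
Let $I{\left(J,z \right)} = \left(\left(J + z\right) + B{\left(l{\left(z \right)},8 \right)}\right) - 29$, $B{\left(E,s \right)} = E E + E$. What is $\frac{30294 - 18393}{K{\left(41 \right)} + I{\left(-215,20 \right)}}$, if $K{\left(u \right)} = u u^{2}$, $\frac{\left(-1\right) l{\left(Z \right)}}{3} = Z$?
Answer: $\frac{3967}{24079} \approx 0.16475$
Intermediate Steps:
$l{\left(Z \right)} = - 3 Z$
$B{\left(E,s \right)} = E + E^{2}$ ($B{\left(E,s \right)} = E^{2} + E = E + E^{2}$)
$K{\left(u \right)} = u^{3}$
$I{\left(J,z \right)} = -29 + J + z - 3 z \left(1 - 3 z\right)$ ($I{\left(J,z \right)} = \left(\left(J + z\right) + - 3 z \left(1 - 3 z\right)\right) - 29 = \left(\left(J + z\right) - 3 z \left(1 - 3 z\right)\right) - 29 = \left(J + z - 3 z \left(1 - 3 z\right)\right) - 29 = -29 + J + z - 3 z \left(1 - 3 z\right)$)
$\frac{30294 - 18393}{K{\left(41 \right)} + I{\left(-215,20 \right)}} = \frac{30294 - 18393}{41^{3} - \left(284 - 3600\right)} = \frac{11901}{68921 - -3316} = \frac{11901}{68921 + 3316} = \frac{11901}{72237} = 11901 \cdot \frac{1}{72237} = \frac{3967}{24079}$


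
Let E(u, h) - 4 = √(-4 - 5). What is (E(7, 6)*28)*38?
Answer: 4256 + 3192*I ≈ 4256.0 + 3192.0*I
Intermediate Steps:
E(u, h) = 4 + 3*I (E(u, h) = 4 + √(-4 - 5) = 4 + √(-9) = 4 + 3*I)
(E(7, 6)*28)*38 = ((4 + 3*I)*28)*38 = (112 + 84*I)*38 = 4256 + 3192*I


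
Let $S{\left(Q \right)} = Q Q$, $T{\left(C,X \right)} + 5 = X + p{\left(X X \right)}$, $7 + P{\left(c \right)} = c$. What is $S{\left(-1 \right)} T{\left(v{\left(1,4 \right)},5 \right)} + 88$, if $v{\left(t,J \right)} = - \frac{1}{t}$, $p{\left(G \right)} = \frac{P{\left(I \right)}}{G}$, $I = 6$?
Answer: $\frac{2199}{25} \approx 87.96$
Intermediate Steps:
$P{\left(c \right)} = -7 + c$
$p{\left(G \right)} = - \frac{1}{G}$ ($p{\left(G \right)} = \frac{-7 + 6}{G} = - \frac{1}{G}$)
$T{\left(C,X \right)} = -5 + X - \frac{1}{X^{2}}$ ($T{\left(C,X \right)} = -5 + \left(X - \frac{1}{X X}\right) = -5 + \left(X - \frac{1}{X^{2}}\right) = -5 + X - \frac{1}{X^{2}}$)
$S{\left(Q \right)} = Q^{2}$
$S{\left(-1 \right)} T{\left(v{\left(1,4 \right)},5 \right)} + 88 = \left(-1\right)^{2} \left(-5 + 5 - \frac{1}{25}\right) + 88 = 1 \left(-5 + 5 - \frac{1}{25}\right) + 88 = 1 \left(- \frac{1}{25}\right) + 88 = - \frac{1}{25} + 88 = \frac{2199}{25}$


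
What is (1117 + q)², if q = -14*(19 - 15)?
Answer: 1125721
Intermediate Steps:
q = -56 (q = -14*4 = -56)
(1117 + q)² = (1117 - 56)² = 1061² = 1125721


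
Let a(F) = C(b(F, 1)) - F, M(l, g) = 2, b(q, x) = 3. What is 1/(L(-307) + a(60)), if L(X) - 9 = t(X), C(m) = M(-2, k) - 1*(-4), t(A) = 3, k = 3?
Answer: -1/42 ≈ -0.023810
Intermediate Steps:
C(m) = 6 (C(m) = 2 - 1*(-4) = 2 + 4 = 6)
L(X) = 12 (L(X) = 9 + 3 = 12)
a(F) = 6 - F
1/(L(-307) + a(60)) = 1/(12 + (6 - 1*60)) = 1/(12 + (6 - 60)) = 1/(12 - 54) = 1/(-42) = -1/42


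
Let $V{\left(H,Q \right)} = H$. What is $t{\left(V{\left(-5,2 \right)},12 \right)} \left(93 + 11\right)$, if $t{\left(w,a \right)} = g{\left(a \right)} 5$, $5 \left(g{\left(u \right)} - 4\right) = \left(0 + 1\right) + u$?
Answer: $3432$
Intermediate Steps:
$g{\left(u \right)} = \frac{21}{5} + \frac{u}{5}$ ($g{\left(u \right)} = 4 + \frac{\left(0 + 1\right) + u}{5} = 4 + \frac{1 + u}{5} = 4 + \left(\frac{1}{5} + \frac{u}{5}\right) = \frac{21}{5} + \frac{u}{5}$)
$t{\left(w,a \right)} = 21 + a$ ($t{\left(w,a \right)} = \left(\frac{21}{5} + \frac{a}{5}\right) 5 = 21 + a$)
$t{\left(V{\left(-5,2 \right)},12 \right)} \left(93 + 11\right) = \left(21 + 12\right) \left(93 + 11\right) = 33 \cdot 104 = 3432$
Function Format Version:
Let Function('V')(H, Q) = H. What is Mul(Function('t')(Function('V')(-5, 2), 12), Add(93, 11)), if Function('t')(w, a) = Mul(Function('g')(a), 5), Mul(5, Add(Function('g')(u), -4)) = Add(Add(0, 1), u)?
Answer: 3432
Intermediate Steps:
Function('g')(u) = Add(Rational(21, 5), Mul(Rational(1, 5), u)) (Function('g')(u) = Add(4, Mul(Rational(1, 5), Add(Add(0, 1), u))) = Add(4, Mul(Rational(1, 5), Add(1, u))) = Add(4, Add(Rational(1, 5), Mul(Rational(1, 5), u))) = Add(Rational(21, 5), Mul(Rational(1, 5), u)))
Function('t')(w, a) = Add(21, a) (Function('t')(w, a) = Mul(Add(Rational(21, 5), Mul(Rational(1, 5), a)), 5) = Add(21, a))
Mul(Function('t')(Function('V')(-5, 2), 12), Add(93, 11)) = Mul(Add(21, 12), Add(93, 11)) = Mul(33, 104) = 3432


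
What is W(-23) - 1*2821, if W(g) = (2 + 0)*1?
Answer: -2819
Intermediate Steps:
W(g) = 2 (W(g) = 2*1 = 2)
W(-23) - 1*2821 = 2 - 1*2821 = 2 - 2821 = -2819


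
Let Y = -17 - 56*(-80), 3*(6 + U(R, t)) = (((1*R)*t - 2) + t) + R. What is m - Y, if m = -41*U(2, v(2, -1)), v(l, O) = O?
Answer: -4176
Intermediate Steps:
U(R, t) = -20/3 + R/3 + t/3 + R*t/3 (U(R, t) = -6 + ((((1*R)*t - 2) + t) + R)/3 = -6 + (((R*t - 2) + t) + R)/3 = -6 + (((-2 + R*t) + t) + R)/3 = -6 + ((-2 + t + R*t) + R)/3 = -6 + (-2 + R + t + R*t)/3 = -6 + (-⅔ + R/3 + t/3 + R*t/3) = -20/3 + R/3 + t/3 + R*t/3)
m = 287 (m = -41*(-20/3 + (⅓)*2 + (⅓)*(-1) + (⅓)*2*(-1)) = -41*(-20/3 + ⅔ - ⅓ - ⅔) = -41*(-7) = 287)
Y = 4463 (Y = -17 + 4480 = 4463)
m - Y = 287 - 1*4463 = 287 - 4463 = -4176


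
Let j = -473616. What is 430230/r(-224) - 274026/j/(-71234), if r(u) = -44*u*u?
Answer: -6872877055147/35266998294528 ≈ -0.19488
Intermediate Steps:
r(u) = -44*u**2
430230/r(-224) - 274026/j/(-71234) = 430230/((-44*(-224)**2)) - 274026/(-473616)/(-71234) = 430230/((-44*50176)) - 274026*(-1/473616)*(-1/71234) = 430230/(-2207744) + (45671/78936)*(-1/71234) = 430230*(-1/2207744) - 45671/5622927024 = -215115/1103872 - 45671/5622927024 = -6872877055147/35266998294528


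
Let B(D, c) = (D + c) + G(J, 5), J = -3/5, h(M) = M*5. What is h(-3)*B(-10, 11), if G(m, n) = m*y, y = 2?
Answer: 3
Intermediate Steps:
h(M) = 5*M
J = -⅗ (J = -3*⅕ = -⅗ ≈ -0.60000)
G(m, n) = 2*m (G(m, n) = m*2 = 2*m)
B(D, c) = -6/5 + D + c (B(D, c) = (D + c) + 2*(-⅗) = (D + c) - 6/5 = -6/5 + D + c)
h(-3)*B(-10, 11) = (5*(-3))*(-6/5 - 10 + 11) = -15*(-⅕) = 3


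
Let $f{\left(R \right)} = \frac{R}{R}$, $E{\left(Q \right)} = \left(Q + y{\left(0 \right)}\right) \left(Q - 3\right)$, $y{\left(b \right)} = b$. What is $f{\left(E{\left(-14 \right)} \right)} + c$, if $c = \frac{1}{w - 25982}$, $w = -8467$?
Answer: $\frac{34448}{34449} \approx 0.99997$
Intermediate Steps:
$E{\left(Q \right)} = Q \left(-3 + Q\right)$ ($E{\left(Q \right)} = \left(Q + 0\right) \left(Q - 3\right) = Q \left(-3 + Q\right)$)
$f{\left(R \right)} = 1$
$c = - \frac{1}{34449}$ ($c = \frac{1}{-8467 - 25982} = \frac{1}{-34449} = - \frac{1}{34449} \approx -2.9028 \cdot 10^{-5}$)
$f{\left(E{\left(-14 \right)} \right)} + c = 1 - \frac{1}{34449} = \frac{34448}{34449}$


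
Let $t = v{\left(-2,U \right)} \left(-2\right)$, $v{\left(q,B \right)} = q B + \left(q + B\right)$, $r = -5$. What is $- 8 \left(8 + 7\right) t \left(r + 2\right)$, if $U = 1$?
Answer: $2160$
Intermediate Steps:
$v{\left(q,B \right)} = B + q + B q$ ($v{\left(q,B \right)} = B q + \left(B + q\right) = B + q + B q$)
$t = 6$ ($t = \left(1 - 2 + 1 \left(-2\right)\right) \left(-2\right) = \left(1 - 2 - 2\right) \left(-2\right) = \left(-3\right) \left(-2\right) = 6$)
$- 8 \left(8 + 7\right) t \left(r + 2\right) = - 8 \left(8 + 7\right) 6 \left(-5 + 2\right) = \left(-8\right) 15 \cdot 6 \left(-3\right) = \left(-120\right) \left(-18\right) = 2160$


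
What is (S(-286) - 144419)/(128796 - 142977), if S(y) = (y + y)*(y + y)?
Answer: -182765/14181 ≈ -12.888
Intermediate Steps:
S(y) = 4*y² (S(y) = (2*y)*(2*y) = 4*y²)
(S(-286) - 144419)/(128796 - 142977) = (4*(-286)² - 144419)/(128796 - 142977) = (4*81796 - 144419)/(-14181) = (327184 - 144419)*(-1/14181) = 182765*(-1/14181) = -182765/14181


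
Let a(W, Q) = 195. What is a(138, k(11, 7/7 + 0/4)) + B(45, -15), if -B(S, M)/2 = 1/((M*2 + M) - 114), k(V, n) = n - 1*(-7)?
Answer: 31007/159 ≈ 195.01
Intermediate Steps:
k(V, n) = 7 + n (k(V, n) = n + 7 = 7 + n)
B(S, M) = -2/(-114 + 3*M) (B(S, M) = -2/((M*2 + M) - 114) = -2/((2*M + M) - 114) = -2/(3*M - 114) = -2/(-114 + 3*M))
a(138, k(11, 7/7 + 0/4)) + B(45, -15) = 195 - 2/(-114 + 3*(-15)) = 195 - 2/(-114 - 45) = 195 - 2/(-159) = 195 - 2*(-1/159) = 195 + 2/159 = 31007/159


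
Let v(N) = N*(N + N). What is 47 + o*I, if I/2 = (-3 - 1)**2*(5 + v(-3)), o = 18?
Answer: 13295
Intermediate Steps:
v(N) = 2*N**2 (v(N) = N*(2*N) = 2*N**2)
I = 736 (I = 2*((-3 - 1)**2*(5 + 2*(-3)**2)) = 2*((-4)**2*(5 + 2*9)) = 2*(16*(5 + 18)) = 2*(16*23) = 2*368 = 736)
47 + o*I = 47 + 18*736 = 47 + 13248 = 13295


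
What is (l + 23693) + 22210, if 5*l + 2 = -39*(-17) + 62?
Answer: 230238/5 ≈ 46048.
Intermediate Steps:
l = 723/5 (l = -2/5 + (-39*(-17) + 62)/5 = -2/5 + (663 + 62)/5 = -2/5 + (1/5)*725 = -2/5 + 145 = 723/5 ≈ 144.60)
(l + 23693) + 22210 = (723/5 + 23693) + 22210 = 119188/5 + 22210 = 230238/5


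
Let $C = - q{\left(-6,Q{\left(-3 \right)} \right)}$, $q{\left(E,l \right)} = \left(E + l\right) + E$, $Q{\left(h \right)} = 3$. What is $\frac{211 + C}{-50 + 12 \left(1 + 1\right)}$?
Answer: $- \frac{110}{13} \approx -8.4615$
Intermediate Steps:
$q{\left(E,l \right)} = l + 2 E$
$C = 9$ ($C = - (3 + 2 \left(-6\right)) = - (3 - 12) = \left(-1\right) \left(-9\right) = 9$)
$\frac{211 + C}{-50 + 12 \left(1 + 1\right)} = \frac{211 + 9}{-50 + 12 \left(1 + 1\right)} = \frac{220}{-50 + 12 \cdot 2} = \frac{220}{-50 + 24} = \frac{220}{-26} = 220 \left(- \frac{1}{26}\right) = - \frac{110}{13}$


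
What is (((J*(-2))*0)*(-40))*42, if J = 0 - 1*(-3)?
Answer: 0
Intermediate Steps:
J = 3 (J = 0 + 3 = 3)
(((J*(-2))*0)*(-40))*42 = (((3*(-2))*0)*(-40))*42 = (-6*0*(-40))*42 = (0*(-40))*42 = 0*42 = 0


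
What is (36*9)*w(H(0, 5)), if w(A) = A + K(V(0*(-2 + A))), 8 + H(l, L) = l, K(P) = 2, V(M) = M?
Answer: -1944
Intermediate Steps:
H(l, L) = -8 + l
w(A) = 2 + A (w(A) = A + 2 = 2 + A)
(36*9)*w(H(0, 5)) = (36*9)*(2 + (-8 + 0)) = 324*(2 - 8) = 324*(-6) = -1944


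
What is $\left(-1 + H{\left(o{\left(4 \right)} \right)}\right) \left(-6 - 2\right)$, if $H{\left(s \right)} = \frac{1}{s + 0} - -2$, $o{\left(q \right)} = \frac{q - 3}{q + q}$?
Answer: $-72$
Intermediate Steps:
$o{\left(q \right)} = \frac{-3 + q}{2 q}$
$H{\left(s \right)} = 2 + \frac{1}{s}$ ($H{\left(s \right)} = \frac{1}{s} + 2 = 2 + \frac{1}{s}$)
$\left(-1 + H{\left(o{\left(4 \right)} \right)}\right) \left(-6 - 2\right) = \left(-1 + \left(2 + \frac{1}{\frac{1}{2} \cdot \frac{1}{4} \left(-3 + 4\right)}\right)\right) \left(-6 - 2\right) = \left(-1 + \left(2 + \frac{1}{\frac{1}{2} \cdot \frac{1}{4} \cdot 1}\right)\right) \left(-6 - 2\right) = \left(-1 + \left(2 + \frac{1}{\frac{1}{8}}\right)\right) \left(-8\right) = \left(-1 + \left(2 + 8\right)\right) \left(-8\right) = \left(-1 + 10\right) \left(-8\right) = 9 \left(-8\right) = -72$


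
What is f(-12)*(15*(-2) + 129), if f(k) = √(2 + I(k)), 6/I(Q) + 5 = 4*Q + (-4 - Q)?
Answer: 66*√105/5 ≈ 135.26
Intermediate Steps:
I(Q) = 6/(-9 + 3*Q) (I(Q) = 6/(-5 + (4*Q + (-4 - Q))) = 6/(-5 + (-4 + 3*Q)) = 6/(-9 + 3*Q))
f(k) = √(2 + 2/(-3 + k))
f(-12)*(15*(-2) + 129) = (√2*√((-2 - 12)/(-3 - 12)))*(15*(-2) + 129) = (√2*√(-14/(-15)))*(-30 + 129) = (√2*√(-1/15*(-14)))*99 = (√2*√(14/15))*99 = (√2*(√210/15))*99 = (2*√105/15)*99 = 66*√105/5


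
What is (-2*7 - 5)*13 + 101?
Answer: -146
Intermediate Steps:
(-2*7 - 5)*13 + 101 = (-14 - 5)*13 + 101 = -19*13 + 101 = -247 + 101 = -146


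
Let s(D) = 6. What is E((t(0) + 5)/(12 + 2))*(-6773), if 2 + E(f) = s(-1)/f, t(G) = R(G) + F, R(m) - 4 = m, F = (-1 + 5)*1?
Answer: -30218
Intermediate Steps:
F = 4 (F = 4*1 = 4)
R(m) = 4 + m
t(G) = 8 + G (t(G) = (4 + G) + 4 = 8 + G)
E(f) = -2 + 6/f
E((t(0) + 5)/(12 + 2))*(-6773) = (-2 + 6/((((8 + 0) + 5)/(12 + 2))))*(-6773) = (-2 + 6/(((8 + 5)/14)))*(-6773) = (-2 + 6/((13*(1/14))))*(-6773) = (-2 + 6/(13/14))*(-6773) = (-2 + 6*(14/13))*(-6773) = (-2 + 84/13)*(-6773) = (58/13)*(-6773) = -30218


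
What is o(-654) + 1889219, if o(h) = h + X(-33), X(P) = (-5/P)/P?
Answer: 2056647280/1089 ≈ 1.8886e+6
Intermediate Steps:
X(P) = -5/P²
o(h) = -5/1089 + h (o(h) = h - 5/(-33)² = h - 5*1/1089 = h - 5/1089 = -5/1089 + h)
o(-654) + 1889219 = (-5/1089 - 654) + 1889219 = -712211/1089 + 1889219 = 2056647280/1089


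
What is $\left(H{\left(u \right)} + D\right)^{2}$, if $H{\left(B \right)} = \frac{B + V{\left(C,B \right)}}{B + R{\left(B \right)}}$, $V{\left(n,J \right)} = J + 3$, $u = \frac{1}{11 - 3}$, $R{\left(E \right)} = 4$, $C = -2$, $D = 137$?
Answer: $\frac{20675209}{1089} \approx 18986.0$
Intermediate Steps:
$u = \frac{1}{8} \approx 0.125$
$V{\left(n,J \right)} = 3 + J$
$H{\left(B \right)} = \frac{3 + 2 B}{4 + B}$ ($H{\left(B \right)} = \frac{B + \left(3 + B\right)}{B + 4} = \frac{3 + 2 B}{4 + B}$)
$\left(H{\left(u \right)} + D\right)^{2} = \left(\frac{3 + 2 \cdot \frac{1}{8}}{4 + \frac{1}{8}} + 137\right)^{2} = \left(\frac{3 + \frac{1}{4}}{\frac{33}{8}} + 137\right)^{2} = \left(\frac{8}{33} \cdot \frac{13}{4} + 137\right)^{2} = \left(\frac{26}{33} + 137\right)^{2} = \left(\frac{4547}{33}\right)^{2} = \frac{20675209}{1089}$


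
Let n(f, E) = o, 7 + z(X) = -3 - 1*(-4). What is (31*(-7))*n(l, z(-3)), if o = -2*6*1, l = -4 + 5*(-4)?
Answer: 2604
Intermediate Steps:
z(X) = -6 (z(X) = -7 + (-3 - 1*(-4)) = -7 + (-3 + 4) = -7 + 1 = -6)
l = -24 (l = -4 - 20 = -24)
o = -12 (o = -12*1 = -12)
n(f, E) = -12
(31*(-7))*n(l, z(-3)) = (31*(-7))*(-12) = -217*(-12) = 2604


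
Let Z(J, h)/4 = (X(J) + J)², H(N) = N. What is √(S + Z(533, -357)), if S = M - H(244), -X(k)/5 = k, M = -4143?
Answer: 3*√2019701 ≈ 4263.5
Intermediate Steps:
X(k) = -5*k
Z(J, h) = 64*J² (Z(J, h) = 4*(-5*J + J)² = 4*(-4*J)² = 4*(16*J²) = 64*J²)
S = -4387 (S = -4143 - 1*244 = -4143 - 244 = -4387)
√(S + Z(533, -357)) = √(-4387 + 64*533²) = √(-4387 + 64*284089) = √(-4387 + 18181696) = √18177309 = 3*√2019701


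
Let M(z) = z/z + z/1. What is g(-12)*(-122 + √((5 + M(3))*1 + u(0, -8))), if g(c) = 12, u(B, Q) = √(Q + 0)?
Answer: -1464 + 12*√(9 + 2*I*√2) ≈ -1427.6 + 5.5899*I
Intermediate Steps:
u(B, Q) = √Q
M(z) = 1 + z (M(z) = 1 + z*1 = 1 + z)
g(-12)*(-122 + √((5 + M(3))*1 + u(0, -8))) = 12*(-122 + √((5 + (1 + 3))*1 + √(-8))) = 12*(-122 + √((5 + 4)*1 + 2*I*√2)) = 12*(-122 + √(9*1 + 2*I*√2)) = 12*(-122 + √(9 + 2*I*√2)) = -1464 + 12*√(9 + 2*I*√2)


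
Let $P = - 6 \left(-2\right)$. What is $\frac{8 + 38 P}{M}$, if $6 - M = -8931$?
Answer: $\frac{464}{8937} \approx 0.051919$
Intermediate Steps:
$M = 8937$ ($M = 6 - -8931 = 6 + 8931 = 8937$)
$P = 12$ ($P = \left(-1\right) \left(-12\right) = 12$)
$\frac{8 + 38 P}{M} = \frac{8 + 38 \cdot 12}{8937} = \left(8 + 456\right) \frac{1}{8937} = 464 \cdot \frac{1}{8937} = \frac{464}{8937}$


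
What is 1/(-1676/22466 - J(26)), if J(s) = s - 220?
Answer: 11233/2178364 ≈ 0.0051566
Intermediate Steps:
J(s) = -220 + s
1/(-1676/22466 - J(26)) = 1/(-1676/22466 - (-220 + 26)) = 1/(-1676*1/22466 - 1*(-194)) = 1/(-838/11233 + 194) = 1/(2178364/11233) = 11233/2178364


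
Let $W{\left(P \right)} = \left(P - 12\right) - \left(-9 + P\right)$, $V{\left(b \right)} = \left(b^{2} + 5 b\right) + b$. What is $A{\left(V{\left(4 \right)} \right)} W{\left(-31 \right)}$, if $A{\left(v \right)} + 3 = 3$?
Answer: $0$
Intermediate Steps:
$V{\left(b \right)} = b^{2} + 6 b$
$W{\left(P \right)} = -3$ ($W{\left(P \right)} = \left(-12 + P\right) - \left(-9 + P\right) = -3$)
$A{\left(v \right)} = 0$ ($A{\left(v \right)} = -3 + 3 = 0$)
$A{\left(V{\left(4 \right)} \right)} W{\left(-31 \right)} = 0 \left(-3\right) = 0$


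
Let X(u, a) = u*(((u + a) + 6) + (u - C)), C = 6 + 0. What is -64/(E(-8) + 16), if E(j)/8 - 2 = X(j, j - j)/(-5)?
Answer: 10/27 ≈ 0.37037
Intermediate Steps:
C = 6
X(u, a) = u*(a + 2*u) (X(u, a) = u*(((u + a) + 6) + (u - 1*6)) = u*(((a + u) + 6) + (u - 6)) = u*((6 + a + u) + (-6 + u)) = u*(a + 2*u))
E(j) = 16 - 16*j²/5 (E(j) = 16 + 8*((j*((j - j) + 2*j))/(-5)) = 16 + 8*((j*(0 + 2*j))*(-⅕)) = 16 + 8*((j*(2*j))*(-⅕)) = 16 + 8*((2*j²)*(-⅕)) = 16 + 8*(-2*j²/5) = 16 - 16*j²/5)
-64/(E(-8) + 16) = -64/((16 - 16/5*(-8)²) + 16) = -64/((16 - 16/5*64) + 16) = -64/((16 - 1024/5) + 16) = -64/(-944/5 + 16) = -64/(-864/5) = -5/864*(-64) = 10/27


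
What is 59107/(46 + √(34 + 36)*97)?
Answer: -1359461/328257 + 5733379*√70/656514 ≈ 68.925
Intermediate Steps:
59107/(46 + √(34 + 36)*97) = 59107/(46 + √70*97) = 59107/(46 + 97*√70)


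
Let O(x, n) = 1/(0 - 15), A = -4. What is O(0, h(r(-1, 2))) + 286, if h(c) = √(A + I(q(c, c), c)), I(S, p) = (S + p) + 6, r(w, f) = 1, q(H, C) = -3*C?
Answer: 4289/15 ≈ 285.93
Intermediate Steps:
I(S, p) = 6 + S + p
h(c) = √(2 - 2*c) (h(c) = √(-4 + (6 - 3*c + c)) = √(-4 + (6 - 2*c)) = √(2 - 2*c))
O(x, n) = -1/15 (O(x, n) = 1/(-15) = -1/15)
O(0, h(r(-1, 2))) + 286 = -1/15 + 286 = 4289/15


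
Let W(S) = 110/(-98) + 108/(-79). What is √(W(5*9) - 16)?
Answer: I*√5654267/553 ≈ 4.2999*I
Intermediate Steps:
W(S) = -9637/3871 (W(S) = 110*(-1/98) + 108*(-1/79) = -55/49 - 108/79 = -9637/3871)
√(W(5*9) - 16) = √(-9637/3871 - 16) = √(-71573/3871) = I*√5654267/553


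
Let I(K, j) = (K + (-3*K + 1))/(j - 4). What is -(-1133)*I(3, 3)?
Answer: 5665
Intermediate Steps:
I(K, j) = (1 - 2*K)/(-4 + j) (I(K, j) = (K + (1 - 3*K))/(-4 + j) = (1 - 2*K)/(-4 + j))
-(-1133)*I(3, 3) = -(-1133)*(1 - 2*3)/(-4 + 3) = -(-1133)*(1 - 6)/(-1) = -(-1133)*(-1*(-5)) = -(-1133)*5 = -103*(-55) = 5665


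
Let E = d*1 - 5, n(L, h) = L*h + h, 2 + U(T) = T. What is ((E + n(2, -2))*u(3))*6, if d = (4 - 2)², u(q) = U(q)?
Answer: -42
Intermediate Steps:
U(T) = -2 + T
u(q) = -2 + q
n(L, h) = h + L*h
d = 4 (d = 2² = 4)
E = -1 (E = 4*1 - 5 = 4 - 5 = -1)
((E + n(2, -2))*u(3))*6 = ((-1 - 2*(1 + 2))*(-2 + 3))*6 = ((-1 - 2*3)*1)*6 = ((-1 - 6)*1)*6 = -7*1*6 = -7*6 = -42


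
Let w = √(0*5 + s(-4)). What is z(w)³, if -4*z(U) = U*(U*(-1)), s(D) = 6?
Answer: 27/8 ≈ 3.3750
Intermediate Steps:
w = √6 (w = √(0*5 + 6) = √(0 + 6) = √6 ≈ 2.4495)
z(U) = U²/4 (z(U) = -U*U*(-1)/4 = -U*(-U)/4 = -(-1)*U²/4 = U²/4)
z(w)³ = ((√6)²/4)³ = ((¼)*6)³ = (3/2)³ = 27/8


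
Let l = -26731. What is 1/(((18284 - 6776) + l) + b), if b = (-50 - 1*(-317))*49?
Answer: -1/2140 ≈ -0.00046729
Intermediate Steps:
b = 13083 (b = (-50 + 317)*49 = 267*49 = 13083)
1/(((18284 - 6776) + l) + b) = 1/(((18284 - 6776) - 26731) + 13083) = 1/((11508 - 26731) + 13083) = 1/(-15223 + 13083) = 1/(-2140) = -1/2140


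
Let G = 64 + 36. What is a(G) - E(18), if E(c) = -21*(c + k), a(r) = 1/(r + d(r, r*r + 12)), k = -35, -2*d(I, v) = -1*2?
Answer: -36056/101 ≈ -356.99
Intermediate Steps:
d(I, v) = 1 (d(I, v) = -(-1)*2/2 = -½*(-2) = 1)
G = 100
a(r) = 1/(1 + r) (a(r) = 1/(r + 1) = 1/(1 + r))
E(c) = 735 - 21*c (E(c) = -21*(c - 35) = -21*(-35 + c) = 735 - 21*c)
a(G) - E(18) = 1/(1 + 100) - (735 - 21*18) = 1/101 - (735 - 378) = 1/101 - 1*357 = 1/101 - 357 = -36056/101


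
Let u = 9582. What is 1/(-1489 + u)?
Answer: 1/8093 ≈ 0.00012356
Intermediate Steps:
1/(-1489 + u) = 1/(-1489 + 9582) = 1/8093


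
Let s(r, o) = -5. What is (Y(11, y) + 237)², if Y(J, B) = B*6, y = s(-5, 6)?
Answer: 42849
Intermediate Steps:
y = -5
Y(J, B) = 6*B
(Y(11, y) + 237)² = (6*(-5) + 237)² = (-30 + 237)² = 207² = 42849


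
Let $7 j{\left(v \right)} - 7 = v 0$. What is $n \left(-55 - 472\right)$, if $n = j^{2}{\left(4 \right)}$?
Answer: $-527$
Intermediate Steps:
$j{\left(v \right)} = 1$ ($j{\left(v \right)} = 1 + \frac{v 0}{7} = 1 + \frac{1}{7} \cdot 0 = 1 + 0 = 1$)
$n = 1$ ($n = 1^{2} = 1$)
$n \left(-55 - 472\right) = 1 \left(-55 - 472\right) = 1 \left(-527\right) = -527$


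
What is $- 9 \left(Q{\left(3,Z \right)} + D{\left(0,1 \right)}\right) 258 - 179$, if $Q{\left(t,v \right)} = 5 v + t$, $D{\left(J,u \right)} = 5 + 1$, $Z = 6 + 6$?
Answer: $-160397$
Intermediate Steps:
$Z = 12$
$D{\left(J,u \right)} = 6$
$Q{\left(t,v \right)} = t + 5 v$
$- 9 \left(Q{\left(3,Z \right)} + D{\left(0,1 \right)}\right) 258 - 179 = - 9 \left(\left(3 + 5 \cdot 12\right) + 6\right) 258 - 179 = - 9 \left(\left(3 + 60\right) + 6\right) 258 - 179 = - 9 \left(63 + 6\right) 258 - 179 = \left(-9\right) 69 \cdot 258 - 179 = \left(-621\right) 258 - 179 = -160218 - 179 = -160397$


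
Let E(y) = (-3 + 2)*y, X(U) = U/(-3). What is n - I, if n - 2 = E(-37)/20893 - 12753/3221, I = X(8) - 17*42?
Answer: 144291949312/201889059 ≈ 714.71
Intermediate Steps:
X(U) = -U/3 (X(U) = U*(-⅓) = -U/3)
E(y) = -y
I = -2150/3 (I = -⅓*8 - 17*42 = -8/3 - 714 = -2150/3 ≈ -716.67)
n = -131736546/67296353 (n = 2 + (-1*(-37)/20893 - 12753/3221) = 2 + (37*(1/20893) - 12753*1/3221) = 2 + (37/20893 - 12753/3221) = 2 - 266329252/67296353 = -131736546/67296353 ≈ -1.9576)
n - I = -131736546/67296353 - 1*(-2150/3) = -131736546/67296353 + 2150/3 = 144291949312/201889059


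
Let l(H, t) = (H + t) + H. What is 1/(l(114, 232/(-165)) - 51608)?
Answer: -165/8477932 ≈ -1.9462e-5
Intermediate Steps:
l(H, t) = t + 2*H
1/(l(114, 232/(-165)) - 51608) = 1/((232/(-165) + 2*114) - 51608) = 1/((232*(-1/165) + 228) - 51608) = 1/((-232/165 + 228) - 51608) = 1/(37388/165 - 51608) = 1/(-8477932/165) = -165/8477932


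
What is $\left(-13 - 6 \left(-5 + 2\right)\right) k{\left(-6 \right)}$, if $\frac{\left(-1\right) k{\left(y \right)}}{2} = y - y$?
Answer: $0$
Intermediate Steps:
$k{\left(y \right)} = 0$ ($k{\left(y \right)} = - 2 \left(y - y\right) = \left(-2\right) 0 = 0$)
$\left(-13 - 6 \left(-5 + 2\right)\right) k{\left(-6 \right)} = \left(-13 - 6 \left(-5 + 2\right)\right) 0 = \left(-13 - -18\right) 0 = \left(-13 + 18\right) 0 = 5 \cdot 0 = 0$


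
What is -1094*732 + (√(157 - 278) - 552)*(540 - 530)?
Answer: -806328 + 110*I ≈ -8.0633e+5 + 110.0*I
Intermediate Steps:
-1094*732 + (√(157 - 278) - 552)*(540 - 530) = -800808 + (√(-121) - 552)*10 = -800808 + (11*I - 552)*10 = -800808 + (-552 + 11*I)*10 = -800808 + (-5520 + 110*I) = -806328 + 110*I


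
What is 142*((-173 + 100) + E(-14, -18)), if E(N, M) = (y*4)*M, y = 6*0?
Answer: -10366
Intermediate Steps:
y = 0
E(N, M) = 0 (E(N, M) = (0*4)*M = 0*M = 0)
142*((-173 + 100) + E(-14, -18)) = 142*((-173 + 100) + 0) = 142*(-73 + 0) = 142*(-73) = -10366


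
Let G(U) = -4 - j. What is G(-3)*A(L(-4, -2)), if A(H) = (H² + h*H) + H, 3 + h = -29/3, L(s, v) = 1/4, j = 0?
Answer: 137/12 ≈ 11.417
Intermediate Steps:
L(s, v) = ¼ (L(s, v) = 1*(¼) = ¼)
h = -38/3 (h = -3 - 29/3 = -38/3 ≈ -12.667)
A(H) = H² - 35*H/3 (A(H) = (H² - 38*H/3) + H = H² - 35*H/3)
G(U) = -4 (G(U) = -4 - 1*0 = -4 + 0 = -4)
G(-3)*A(L(-4, -2)) = -4*(-35 + 3*(¼))/(3*4) = -4*(-35 + ¾)/(3*4) = -4*(-137)/(3*4*4) = -4*(-137/48) = 137/12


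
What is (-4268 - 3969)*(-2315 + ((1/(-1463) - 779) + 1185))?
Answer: 23004853716/1463 ≈ 1.5724e+7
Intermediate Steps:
(-4268 - 3969)*(-2315 + ((1/(-1463) - 779) + 1185)) = -8237*(-2315 + ((-1/1463 - 779) + 1185)) = -8237*(-2315 + (-1139678/1463 + 1185)) = -8237*(-2315 + 593977/1463) = -8237*(-2792868/1463) = 23004853716/1463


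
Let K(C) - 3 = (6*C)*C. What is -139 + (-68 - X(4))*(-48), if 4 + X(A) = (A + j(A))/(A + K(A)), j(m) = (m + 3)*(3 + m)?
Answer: 304643/103 ≈ 2957.7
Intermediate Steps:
K(C) = 3 + 6*C**2 (K(C) = 3 + (6*C)*C = 3 + 6*C**2)
j(m) = (3 + m)**2 (j(m) = (3 + m)*(3 + m) = (3 + m)**2)
X(A) = -4 + (A + (3 + A)**2)/(3 + A + 6*A**2) (X(A) = -4 + (A + (3 + A)**2)/(A + (3 + 6*A**2)) = -4 + (A + (3 + A)**2)/(3 + A + 6*A**2))
-139 + (-68 - X(4))*(-48) = -139 + (-68 - (-3 - 23*4**2 + 3*4)/(3 + 4 + 6*4**2))*(-48) = -139 + (-68 - (-3 - 23*16 + 12)/(3 + 4 + 6*16))*(-48) = -139 + (-68 - (-3 - 368 + 12)/(3 + 4 + 96))*(-48) = -139 + (-68 - (-359)/103)*(-48) = -139 + (-68 - 1*(-359/103))*(-48) = -139 + (-68 + 359/103)*(-48) = -139 - 6645/103*(-48) = -139 + 318960/103 = 304643/103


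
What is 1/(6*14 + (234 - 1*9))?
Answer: 1/309 ≈ 0.0032362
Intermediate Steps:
1/(6*14 + (234 - 1*9)) = 1/(84 + (234 - 9)) = 1/(84 + 225) = 1/309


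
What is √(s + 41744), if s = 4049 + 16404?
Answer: 41*√37 ≈ 249.39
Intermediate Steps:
s = 20453
√(s + 41744) = √(20453 + 41744) = √62197 = 41*√37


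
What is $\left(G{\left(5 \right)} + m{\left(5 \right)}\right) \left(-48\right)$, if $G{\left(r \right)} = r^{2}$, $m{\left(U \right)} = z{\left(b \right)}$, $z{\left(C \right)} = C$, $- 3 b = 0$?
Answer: $-1200$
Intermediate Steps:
$b = 0$ ($b = \left(- \frac{1}{3}\right) 0 = 0$)
$m{\left(U \right)} = 0$
$\left(G{\left(5 \right)} + m{\left(5 \right)}\right) \left(-48\right) = \left(5^{2} + 0\right) \left(-48\right) = \left(25 + 0\right) \left(-48\right) = 25 \left(-48\right) = -1200$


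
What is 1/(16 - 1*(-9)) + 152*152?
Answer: 577601/25 ≈ 23104.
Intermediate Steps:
1/(16 - 1*(-9)) + 152*152 = 1/(16 + 9) + 23104 = 1/25 + 23104 = 577601/25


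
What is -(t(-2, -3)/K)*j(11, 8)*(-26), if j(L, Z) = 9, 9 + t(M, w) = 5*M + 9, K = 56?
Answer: -585/14 ≈ -41.786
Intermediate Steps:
t(M, w) = 5*M (t(M, w) = -9 + (5*M + 9) = -9 + (9 + 5*M) = 5*M)
-(t(-2, -3)/K)*j(11, 8)*(-26) = -((5*(-2))/56)*9*(-26) = --10*1/56*9*(-26) = -(-5/28*9)*(-26) = -(-45)*(-26)/28 = -1*585/14 = -585/14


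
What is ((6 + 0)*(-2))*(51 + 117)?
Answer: -2016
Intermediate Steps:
((6 + 0)*(-2))*(51 + 117) = (6*(-2))*168 = -12*168 = -2016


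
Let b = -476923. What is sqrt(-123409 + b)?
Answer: 2*I*sqrt(150083) ≈ 774.81*I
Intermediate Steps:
sqrt(-123409 + b) = sqrt(-123409 - 476923) = sqrt(-600332) = 2*I*sqrt(150083)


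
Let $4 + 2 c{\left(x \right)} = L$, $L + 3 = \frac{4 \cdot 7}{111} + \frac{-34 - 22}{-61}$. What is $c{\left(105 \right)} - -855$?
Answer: $\frac{11538937}{13542} \approx 852.08$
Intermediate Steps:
$L = - \frac{12389}{6771}$ ($L = -3 + \left(\frac{4 \cdot 7}{111} + \frac{-34 - 22}{-61}\right) = -3 + \left(28 \cdot \frac{1}{111} - - \frac{56}{61}\right) = -3 + \left(\frac{28}{111} + \frac{56}{61}\right) = -3 + \frac{7924}{6771} = - \frac{12389}{6771} \approx -1.8297$)
$c{\left(x \right)} = - \frac{39473}{13542}$ ($c{\left(x \right)} = -2 + \frac{1}{2} \left(- \frac{12389}{6771}\right) = -2 - \frac{12389}{13542} = - \frac{39473}{13542}$)
$c{\left(105 \right)} - -855 = - \frac{39473}{13542} - -855 = - \frac{39473}{13542} + 855 = \frac{11538937}{13542}$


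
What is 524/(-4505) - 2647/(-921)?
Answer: 11442131/4149105 ≈ 2.7577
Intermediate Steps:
524/(-4505) - 2647/(-921) = 524*(-1/4505) - 2647*(-1/921) = -524/4505 + 2647/921 = 11442131/4149105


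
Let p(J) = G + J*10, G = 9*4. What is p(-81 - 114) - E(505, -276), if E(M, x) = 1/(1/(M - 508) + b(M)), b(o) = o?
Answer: -2897799/1514 ≈ -1914.0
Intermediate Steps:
G = 36
E(M, x) = 1/(M + 1/(-508 + M)) (E(M, x) = 1/(1/(M - 508) + M) = 1/(1/(-508 + M) + M) = 1/(M + 1/(-508 + M)))
p(J) = 36 + 10*J (p(J) = 36 + J*10 = 36 + 10*J)
p(-81 - 114) - E(505, -276) = (36 + 10*(-81 - 114)) - (-508 + 505)/(1 + 505² - 508*505) = (36 + 10*(-195)) - (-3)/(1 + 255025 - 256540) = (36 - 1950) - (-3)/(-1514) = -1914 - (-1)*(-3)/1514 = -1914 - 1*3/1514 = -1914 - 3/1514 = -2897799/1514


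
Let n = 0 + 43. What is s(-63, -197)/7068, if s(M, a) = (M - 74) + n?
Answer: -47/3534 ≈ -0.013299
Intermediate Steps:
n = 43
s(M, a) = -31 + M (s(M, a) = (M - 74) + 43 = (-74 + M) + 43 = -31 + M)
s(-63, -197)/7068 = (-31 - 63)/7068 = -94*1/7068 = -47/3534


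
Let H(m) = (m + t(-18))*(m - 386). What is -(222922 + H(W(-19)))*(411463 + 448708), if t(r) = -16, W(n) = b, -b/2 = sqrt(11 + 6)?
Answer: -197121947386 - 691577484*sqrt(17) ≈ -1.9997e+11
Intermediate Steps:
b = -2*sqrt(17) (b = -2*sqrt(11 + 6) = -2*sqrt(17) ≈ -8.2462)
W(n) = -2*sqrt(17)
H(m) = (-386 + m)*(-16 + m) (H(m) = (m - 16)*(m - 386) = (-16 + m)*(-386 + m) = (-386 + m)*(-16 + m))
-(222922 + H(W(-19)))*(411463 + 448708) = -(222922 + (6176 + (-2*sqrt(17))**2 - (-804)*sqrt(17)))*(411463 + 448708) = -(222922 + (6176 + 68 + 804*sqrt(17)))*860171 = -(222922 + (6244 + 804*sqrt(17)))*860171 = -(229166 + 804*sqrt(17))*860171 = -(197121947386 + 691577484*sqrt(17)) = -197121947386 - 691577484*sqrt(17)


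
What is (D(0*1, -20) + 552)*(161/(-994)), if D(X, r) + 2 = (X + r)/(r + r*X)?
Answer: -12673/142 ≈ -89.246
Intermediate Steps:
D(X, r) = -2 + (X + r)/(r + X*r) (D(X, r) = -2 + (X + r)/(r + r*X) = -2 + (X + r)/(r + X*r))
(D(0*1, -20) + 552)*(161/(-994)) = ((0*1 - 1*(-20) - 2*0*1*(-20))/((-20)*(1 + 0*1)) + 552)*(161/(-994)) = (-(0 + 20 - 2*0*(-20))/(20*(1 + 0)) + 552)*(161*(-1/994)) = (-1/20*(0 + 20 + 0)/1 + 552)*(-23/142) = (-1/20*1*20 + 552)*(-23/142) = (-1 + 552)*(-23/142) = 551*(-23/142) = -12673/142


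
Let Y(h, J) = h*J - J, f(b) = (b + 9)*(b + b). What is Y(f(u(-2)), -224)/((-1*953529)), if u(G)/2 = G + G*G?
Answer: 23072/953529 ≈ 0.024196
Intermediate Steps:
u(G) = 2*G + 2*G² (u(G) = 2*(G + G*G) = 2*(G + G²) = 2*G + 2*G²)
f(b) = 2*b*(9 + b) (f(b) = (9 + b)*(2*b) = 2*b*(9 + b))
Y(h, J) = -J + J*h (Y(h, J) = J*h - J = -J + J*h)
Y(f(u(-2)), -224)/((-1*953529)) = (-224*(-1 + 2*(2*(-2)*(1 - 2))*(9 + 2*(-2)*(1 - 2))))/((-1*953529)) = -224*(-1 + 2*(2*(-2)*(-1))*(9 + 2*(-2)*(-1)))/(-953529) = -224*(-1 + 2*4*(9 + 4))*(-1/953529) = -224*(-1 + 2*4*13)*(-1/953529) = -224*(-1 + 104)*(-1/953529) = -224*103*(-1/953529) = -23072*(-1/953529) = 23072/953529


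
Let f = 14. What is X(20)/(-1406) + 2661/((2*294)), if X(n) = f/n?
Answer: 1558731/344470 ≈ 4.5250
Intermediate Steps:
X(n) = 14/n
X(20)/(-1406) + 2661/((2*294)) = (14/20)/(-1406) + 2661/((2*294)) = (14*(1/20))*(-1/1406) + 2661/588 = (7/10)*(-1/1406) + 2661*(1/588) = -7/14060 + 887/196 = 1558731/344470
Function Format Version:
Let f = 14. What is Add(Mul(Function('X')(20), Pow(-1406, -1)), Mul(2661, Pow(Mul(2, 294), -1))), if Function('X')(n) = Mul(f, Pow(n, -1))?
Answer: Rational(1558731, 344470) ≈ 4.5250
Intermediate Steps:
Function('X')(n) = Mul(14, Pow(n, -1))
Add(Mul(Function('X')(20), Pow(-1406, -1)), Mul(2661, Pow(Mul(2, 294), -1))) = Add(Mul(Mul(14, Pow(20, -1)), Pow(-1406, -1)), Mul(2661, Pow(Mul(2, 294), -1))) = Add(Mul(Mul(14, Rational(1, 20)), Rational(-1, 1406)), Mul(2661, Pow(588, -1))) = Add(Mul(Rational(7, 10), Rational(-1, 1406)), Mul(2661, Rational(1, 588))) = Add(Rational(-7, 14060), Rational(887, 196)) = Rational(1558731, 344470)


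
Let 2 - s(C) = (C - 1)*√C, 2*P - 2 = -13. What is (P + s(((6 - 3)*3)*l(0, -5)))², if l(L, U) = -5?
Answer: (7 - 276*I*√5)²/4 ≈ -95208.0 - 2160.0*I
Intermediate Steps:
P = -11/2 (P = 1 + (½)*(-13) = 1 - 13/2 = -11/2 ≈ -5.5000)
s(C) = 2 - √C*(-1 + C) (s(C) = 2 - (C - 1)*√C = 2 - (-1 + C)*√C = 2 - √C*(-1 + C))
(P + s(((6 - 3)*3)*l(0, -5)))² = (-11/2 + (2 + √(((6 - 3)*3)*(-5)) - (((6 - 3)*3)*(-5))^(3/2)))² = (-11/2 + (2 + √((3*3)*(-5)) - ((3*3)*(-5))^(3/2)))² = (-11/2 + (2 + √(9*(-5)) - (9*(-5))^(3/2)))² = (-11/2 + (2 + √(-45) - (-45)^(3/2)))² = (-11/2 + (2 + 3*I*√5 - (-135)*I*√5))² = (-11/2 + (2 + 3*I*√5 + 135*I*√5))² = (-11/2 + (2 + 138*I*√5))² = (-7/2 + 138*I*√5)²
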